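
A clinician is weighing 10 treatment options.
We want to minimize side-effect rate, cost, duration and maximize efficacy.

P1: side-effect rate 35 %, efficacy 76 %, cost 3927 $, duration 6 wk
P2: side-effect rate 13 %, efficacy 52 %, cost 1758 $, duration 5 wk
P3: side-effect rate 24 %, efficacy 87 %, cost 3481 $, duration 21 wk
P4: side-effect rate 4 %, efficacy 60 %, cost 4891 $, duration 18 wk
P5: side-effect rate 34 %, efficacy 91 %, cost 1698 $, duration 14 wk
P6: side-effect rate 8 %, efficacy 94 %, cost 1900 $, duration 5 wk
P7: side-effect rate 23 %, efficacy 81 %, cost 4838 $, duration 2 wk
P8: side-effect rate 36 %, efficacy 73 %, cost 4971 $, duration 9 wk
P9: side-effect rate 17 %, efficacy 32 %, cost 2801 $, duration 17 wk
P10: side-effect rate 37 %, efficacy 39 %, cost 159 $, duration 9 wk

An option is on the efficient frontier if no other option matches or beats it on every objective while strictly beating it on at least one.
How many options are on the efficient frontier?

6

P1: dominated by P6 (side-effect rate 8≤35, efficacy 94≥76, cost 1900≤3927, duration 5≤6).
P2: not dominated.
P3: dominated by P6 (side-effect rate 8≤24, efficacy 94≥87, cost 1900≤3481, duration 5≤21).
P4: not dominated (best side-effect rate).
P5: not dominated.
P6: not dominated (best efficacy).
P7: not dominated (best duration).
P8: dominated by P1 (side-effect rate 35≤36, efficacy 76≥73, cost 3927≤4971, duration 6≤9).
P9: dominated by P2 (side-effect rate 13≤17, efficacy 52≥32, cost 1758≤2801, duration 5≤17).
P10: not dominated (best cost).
Pareto-optimal: P2, P4, P5, P6, P7, P10 → 6.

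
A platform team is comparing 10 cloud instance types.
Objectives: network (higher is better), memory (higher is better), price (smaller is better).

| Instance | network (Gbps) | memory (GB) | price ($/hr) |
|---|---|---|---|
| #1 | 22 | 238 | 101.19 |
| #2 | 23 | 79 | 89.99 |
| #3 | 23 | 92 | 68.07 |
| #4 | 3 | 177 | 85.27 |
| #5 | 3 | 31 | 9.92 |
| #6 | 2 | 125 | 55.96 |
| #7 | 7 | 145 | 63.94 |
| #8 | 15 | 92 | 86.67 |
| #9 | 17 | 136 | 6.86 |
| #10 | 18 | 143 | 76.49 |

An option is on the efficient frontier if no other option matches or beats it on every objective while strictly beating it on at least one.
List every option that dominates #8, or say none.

#3, #9, #10

#3: network 23≥15, memory 92≥92, price 68.07≤86.67 — dominates #8.
#9: network 17≥15, memory 136≥92, price 6.86≤86.67 — dominates #8.
#10: network 18≥15, memory 143≥92, price 76.49≤86.67 — dominates #8.
Others (#1, #2, #4, #5, #6, #7) are each worse than #8 on at least one objective.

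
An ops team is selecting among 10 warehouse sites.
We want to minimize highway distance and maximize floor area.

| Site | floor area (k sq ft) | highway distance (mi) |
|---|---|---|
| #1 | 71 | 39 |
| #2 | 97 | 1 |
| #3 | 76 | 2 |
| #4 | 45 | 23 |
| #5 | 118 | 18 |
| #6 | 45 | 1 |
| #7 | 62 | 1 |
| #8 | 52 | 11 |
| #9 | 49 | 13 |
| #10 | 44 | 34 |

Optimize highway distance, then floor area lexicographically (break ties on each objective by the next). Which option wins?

First minimize highway distance: best is 1, kept {#2, #6, #7}.
Then maximize floor area: best is 97, kept {#2}.

#2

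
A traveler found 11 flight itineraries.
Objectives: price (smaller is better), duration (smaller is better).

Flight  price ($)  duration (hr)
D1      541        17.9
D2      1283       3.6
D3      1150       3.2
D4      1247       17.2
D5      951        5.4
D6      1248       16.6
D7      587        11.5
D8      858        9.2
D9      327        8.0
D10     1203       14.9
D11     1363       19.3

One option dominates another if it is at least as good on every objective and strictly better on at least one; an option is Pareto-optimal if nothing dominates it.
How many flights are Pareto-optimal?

3

D1: dominated by D9 (price 327≤541, duration 8.0≤17.9).
D2: dominated by D3 (price 1150≤1283, duration 3.2≤3.6).
D3: not dominated (best duration).
D4: dominated by D3 (price 1150≤1247, duration 3.2≤17.2).
D5: not dominated.
D6: dominated by D3 (price 1150≤1248, duration 3.2≤16.6).
D7: dominated by D9 (price 327≤587, duration 8.0≤11.5).
D8: dominated by D9 (price 327≤858, duration 8.0≤9.2).
D9: not dominated (best price).
D10: dominated by D3 (price 1150≤1203, duration 3.2≤14.9).
D11: dominated by D1 (price 541≤1363, duration 17.9≤19.3).
Pareto-optimal: D3, D5, D9 → 3.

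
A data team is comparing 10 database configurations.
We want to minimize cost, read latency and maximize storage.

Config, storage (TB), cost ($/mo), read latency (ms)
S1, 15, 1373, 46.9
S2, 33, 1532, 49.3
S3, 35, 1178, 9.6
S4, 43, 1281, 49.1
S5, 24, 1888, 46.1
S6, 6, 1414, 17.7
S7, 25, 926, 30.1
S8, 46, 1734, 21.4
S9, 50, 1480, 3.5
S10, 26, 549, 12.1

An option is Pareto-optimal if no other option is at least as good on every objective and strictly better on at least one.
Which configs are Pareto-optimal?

S3, S4, S9, S10

S1: dominated by S3 (storage 35≥15, cost 1178≤1373, read latency 9.6≤46.9).
S2: dominated by S3 (storage 35≥33, cost 1178≤1532, read latency 9.6≤49.3).
S3: not dominated.
S4: not dominated.
S5: dominated by S3 (storage 35≥24, cost 1178≤1888, read latency 9.6≤46.1).
S6: dominated by S3 (storage 35≥6, cost 1178≤1414, read latency 9.6≤17.7).
S7: dominated by S10 (storage 26≥25, cost 549≤926, read latency 12.1≤30.1).
S8: dominated by S9 (storage 50≥46, cost 1480≤1734, read latency 3.5≤21.4).
S9: not dominated (best storage).
S10: not dominated (best cost).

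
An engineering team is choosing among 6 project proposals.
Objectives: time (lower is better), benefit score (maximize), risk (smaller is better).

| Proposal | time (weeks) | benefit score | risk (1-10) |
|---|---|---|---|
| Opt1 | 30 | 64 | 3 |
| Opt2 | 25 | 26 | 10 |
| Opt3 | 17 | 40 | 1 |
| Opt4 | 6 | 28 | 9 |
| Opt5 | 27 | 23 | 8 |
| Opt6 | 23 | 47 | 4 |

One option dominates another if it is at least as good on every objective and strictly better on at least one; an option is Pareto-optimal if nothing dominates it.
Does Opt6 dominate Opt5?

Yes

Opt6 vs Opt5: time 23≤27, benefit score 47≥23, risk 4≤8 — Opt6 is at least as good on every objective with at least one strict improvement.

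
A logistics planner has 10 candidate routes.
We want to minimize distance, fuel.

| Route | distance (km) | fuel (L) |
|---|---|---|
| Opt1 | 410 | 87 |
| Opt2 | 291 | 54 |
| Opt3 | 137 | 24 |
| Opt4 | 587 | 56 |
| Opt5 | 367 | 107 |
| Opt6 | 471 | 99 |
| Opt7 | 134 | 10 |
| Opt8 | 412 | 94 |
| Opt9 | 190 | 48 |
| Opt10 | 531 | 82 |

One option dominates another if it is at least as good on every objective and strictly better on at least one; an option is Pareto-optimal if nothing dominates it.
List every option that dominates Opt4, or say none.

Opt2: distance 291≤587, fuel 54≤56 — dominates Opt4.
Opt3: distance 137≤587, fuel 24≤56 — dominates Opt4.
Opt7: distance 134≤587, fuel 10≤56 — dominates Opt4.
Opt9: distance 190≤587, fuel 48≤56 — dominates Opt4.
Others (Opt1, Opt5, Opt6, Opt8, Opt10) are each worse than Opt4 on at least one objective.

Opt2, Opt3, Opt7, Opt9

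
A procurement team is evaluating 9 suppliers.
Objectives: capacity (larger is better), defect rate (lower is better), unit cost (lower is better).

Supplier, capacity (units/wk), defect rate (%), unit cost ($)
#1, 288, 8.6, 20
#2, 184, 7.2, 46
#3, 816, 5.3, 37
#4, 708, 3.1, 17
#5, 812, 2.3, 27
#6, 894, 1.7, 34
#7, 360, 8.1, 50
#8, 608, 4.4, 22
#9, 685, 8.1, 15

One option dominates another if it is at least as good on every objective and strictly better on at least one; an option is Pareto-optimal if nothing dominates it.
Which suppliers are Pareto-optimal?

#1: dominated by #4 (capacity 708≥288, defect rate 3.1≤8.6, unit cost 17≤20).
#2: dominated by #3 (capacity 816≥184, defect rate 5.3≤7.2, unit cost 37≤46).
#3: dominated by #6 (capacity 894≥816, defect rate 1.7≤5.3, unit cost 34≤37).
#4: not dominated.
#5: not dominated.
#6: not dominated (best capacity).
#7: dominated by #3 (capacity 816≥360, defect rate 5.3≤8.1, unit cost 37≤50).
#8: dominated by #4 (capacity 708≥608, defect rate 3.1≤4.4, unit cost 17≤22).
#9: not dominated (best unit cost).

#4, #5, #6, #9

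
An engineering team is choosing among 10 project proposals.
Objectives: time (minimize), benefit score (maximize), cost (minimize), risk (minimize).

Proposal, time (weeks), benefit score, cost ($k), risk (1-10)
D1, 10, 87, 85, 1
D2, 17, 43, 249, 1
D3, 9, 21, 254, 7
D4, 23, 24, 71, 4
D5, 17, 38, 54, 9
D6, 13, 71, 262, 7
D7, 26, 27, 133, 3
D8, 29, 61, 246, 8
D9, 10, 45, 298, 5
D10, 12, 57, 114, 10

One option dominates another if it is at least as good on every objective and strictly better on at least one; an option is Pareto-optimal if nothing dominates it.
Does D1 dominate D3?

D1 vs D3: D1 is worse on time (10 vs 9), so it does not dominate D3.

No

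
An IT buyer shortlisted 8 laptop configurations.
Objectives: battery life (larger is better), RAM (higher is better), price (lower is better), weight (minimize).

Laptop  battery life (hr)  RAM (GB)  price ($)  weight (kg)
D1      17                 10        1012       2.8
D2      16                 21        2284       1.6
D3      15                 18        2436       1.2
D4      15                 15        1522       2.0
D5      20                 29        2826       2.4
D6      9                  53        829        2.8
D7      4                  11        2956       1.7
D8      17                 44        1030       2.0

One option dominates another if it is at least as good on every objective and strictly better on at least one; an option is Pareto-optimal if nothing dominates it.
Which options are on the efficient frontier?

D1: not dominated.
D2: not dominated.
D3: not dominated (best weight).
D4: dominated by D8 (battery life 17≥15, RAM 44≥15, price 1030≤1522, weight 2.0≤2.0).
D5: not dominated (best battery life).
D6: not dominated (best RAM).
D7: dominated by D2 (battery life 16≥4, RAM 21≥11, price 2284≤2956, weight 1.6≤1.7).
D8: not dominated.

D1, D2, D3, D5, D6, D8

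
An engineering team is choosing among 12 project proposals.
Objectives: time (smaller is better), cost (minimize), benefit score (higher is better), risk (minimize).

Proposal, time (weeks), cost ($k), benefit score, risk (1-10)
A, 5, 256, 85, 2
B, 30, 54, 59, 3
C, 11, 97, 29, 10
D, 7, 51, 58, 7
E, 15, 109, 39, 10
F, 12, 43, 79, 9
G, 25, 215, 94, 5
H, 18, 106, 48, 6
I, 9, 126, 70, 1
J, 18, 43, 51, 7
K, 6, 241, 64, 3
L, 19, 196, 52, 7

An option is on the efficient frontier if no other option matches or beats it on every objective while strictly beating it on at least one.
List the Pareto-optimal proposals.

A, B, D, F, G, H, I, J, K

A: not dominated (best time).
B: not dominated.
C: dominated by D (time 7≤11, cost 51≤97, benefit score 58≥29, risk 7≤10).
D: not dominated.
E: dominated by D (time 7≤15, cost 51≤109, benefit score 58≥39, risk 7≤10).
F: not dominated.
G: not dominated (best benefit score).
H: not dominated.
I: not dominated (best risk).
J: not dominated.
K: not dominated.
L: dominated by D (time 7≤19, cost 51≤196, benefit score 58≥52, risk 7≤7).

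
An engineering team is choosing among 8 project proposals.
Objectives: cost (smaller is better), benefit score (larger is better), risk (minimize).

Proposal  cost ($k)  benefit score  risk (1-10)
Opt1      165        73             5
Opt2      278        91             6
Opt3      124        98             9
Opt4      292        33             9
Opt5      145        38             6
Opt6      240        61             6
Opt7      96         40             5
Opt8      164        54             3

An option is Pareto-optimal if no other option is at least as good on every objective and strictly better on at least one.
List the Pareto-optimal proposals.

Opt1: not dominated.
Opt2: not dominated.
Opt3: not dominated (best benefit score).
Opt4: dominated by Opt1 (cost 165≤292, benefit score 73≥33, risk 5≤9).
Opt5: dominated by Opt7 (cost 96≤145, benefit score 40≥38, risk 5≤6).
Opt6: dominated by Opt1 (cost 165≤240, benefit score 73≥61, risk 5≤6).
Opt7: not dominated (best cost).
Opt8: not dominated (best risk).

Opt1, Opt2, Opt3, Opt7, Opt8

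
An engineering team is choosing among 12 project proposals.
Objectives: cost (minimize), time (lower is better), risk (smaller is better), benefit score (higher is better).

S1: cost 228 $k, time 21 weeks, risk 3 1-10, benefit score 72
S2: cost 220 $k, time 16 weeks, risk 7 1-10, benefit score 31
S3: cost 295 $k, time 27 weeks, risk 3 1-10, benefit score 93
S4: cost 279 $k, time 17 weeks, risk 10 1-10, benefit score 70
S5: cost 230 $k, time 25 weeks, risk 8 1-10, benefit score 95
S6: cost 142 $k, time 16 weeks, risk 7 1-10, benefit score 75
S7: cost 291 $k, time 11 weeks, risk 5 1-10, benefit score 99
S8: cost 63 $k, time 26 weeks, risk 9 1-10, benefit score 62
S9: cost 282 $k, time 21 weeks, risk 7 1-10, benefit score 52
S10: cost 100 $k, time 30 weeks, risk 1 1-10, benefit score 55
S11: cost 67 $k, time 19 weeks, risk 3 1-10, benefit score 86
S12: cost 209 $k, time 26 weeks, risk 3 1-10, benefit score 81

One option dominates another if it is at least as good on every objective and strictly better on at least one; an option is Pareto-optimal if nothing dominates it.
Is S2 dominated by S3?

No

S3 vs S2: S3 is worse on cost (295 vs 220), so it does not dominate S2.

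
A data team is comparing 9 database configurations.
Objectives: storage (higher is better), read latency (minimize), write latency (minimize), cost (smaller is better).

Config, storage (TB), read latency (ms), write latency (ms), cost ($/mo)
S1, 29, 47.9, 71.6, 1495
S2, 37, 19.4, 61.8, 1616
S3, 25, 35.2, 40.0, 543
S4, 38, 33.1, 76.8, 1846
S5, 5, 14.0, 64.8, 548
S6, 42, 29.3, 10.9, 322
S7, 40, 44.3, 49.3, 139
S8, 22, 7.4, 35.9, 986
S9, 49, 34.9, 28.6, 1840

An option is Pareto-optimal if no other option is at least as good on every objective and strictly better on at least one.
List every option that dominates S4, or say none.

S6: storage 42≥38, read latency 29.3≤33.1, write latency 10.9≤76.8, cost 322≤1846 — dominates S4.
Others (S1, S2, S3, S5, S7, S8, S9) are each worse than S4 on at least one objective.

S6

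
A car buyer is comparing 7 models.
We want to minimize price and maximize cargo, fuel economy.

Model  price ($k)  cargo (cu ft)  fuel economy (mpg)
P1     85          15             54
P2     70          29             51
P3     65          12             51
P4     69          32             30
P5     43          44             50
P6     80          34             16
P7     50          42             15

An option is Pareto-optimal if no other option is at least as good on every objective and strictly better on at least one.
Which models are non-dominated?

P1, P2, P3, P5

P1: not dominated (best fuel economy).
P2: not dominated.
P3: not dominated.
P4: dominated by P5 (price 43≤69, cargo 44≥32, fuel economy 50≥30).
P5: not dominated (best price).
P6: dominated by P5 (price 43≤80, cargo 44≥34, fuel economy 50≥16).
P7: dominated by P5 (price 43≤50, cargo 44≥42, fuel economy 50≥15).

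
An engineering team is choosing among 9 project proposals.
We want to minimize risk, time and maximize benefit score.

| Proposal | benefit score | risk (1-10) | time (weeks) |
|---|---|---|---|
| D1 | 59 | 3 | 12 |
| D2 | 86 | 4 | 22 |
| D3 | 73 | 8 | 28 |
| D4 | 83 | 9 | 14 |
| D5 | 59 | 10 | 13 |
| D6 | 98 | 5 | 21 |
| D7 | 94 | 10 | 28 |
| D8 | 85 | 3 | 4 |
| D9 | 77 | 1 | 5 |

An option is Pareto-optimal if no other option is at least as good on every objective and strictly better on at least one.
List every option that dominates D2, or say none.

none

D1: worse on benefit score (59 vs 86).
D3: worse on benefit score (73 vs 86).
D4: worse on benefit score (83 vs 86).
D5: worse on benefit score (59 vs 86).
D6: worse on risk (5 vs 4).
D7: worse on risk (10 vs 4).
D8: worse on benefit score (85 vs 86).
D9: worse on benefit score (77 vs 86).
No option dominates D2.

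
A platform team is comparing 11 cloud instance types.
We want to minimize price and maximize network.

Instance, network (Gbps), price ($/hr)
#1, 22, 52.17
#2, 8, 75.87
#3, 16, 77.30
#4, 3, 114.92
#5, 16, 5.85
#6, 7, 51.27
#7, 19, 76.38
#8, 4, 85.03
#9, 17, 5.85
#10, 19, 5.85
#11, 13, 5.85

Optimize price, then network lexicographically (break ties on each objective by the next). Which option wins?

First minimize price: best is 5.85, kept {#5, #9, #10, #11}.
Then maximize network: best is 19, kept {#10}.

#10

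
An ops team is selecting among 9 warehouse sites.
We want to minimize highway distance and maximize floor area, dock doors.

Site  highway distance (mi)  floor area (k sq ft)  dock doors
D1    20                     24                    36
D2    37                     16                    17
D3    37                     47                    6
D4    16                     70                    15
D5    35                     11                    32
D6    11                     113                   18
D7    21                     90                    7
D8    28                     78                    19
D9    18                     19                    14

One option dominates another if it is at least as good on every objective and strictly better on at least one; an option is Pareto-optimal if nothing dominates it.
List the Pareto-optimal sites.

D1, D6, D8

D1: not dominated (best dock doors).
D2: dominated by D1 (highway distance 20≤37, floor area 24≥16, dock doors 36≥17).
D3: dominated by D4 (highway distance 16≤37, floor area 70≥47, dock doors 15≥6).
D4: dominated by D6 (highway distance 11≤16, floor area 113≥70, dock doors 18≥15).
D5: dominated by D1 (highway distance 20≤35, floor area 24≥11, dock doors 36≥32).
D6: not dominated (best highway distance).
D7: dominated by D6 (highway distance 11≤21, floor area 113≥90, dock doors 18≥7).
D8: not dominated.
D9: dominated by D4 (highway distance 16≤18, floor area 70≥19, dock doors 15≥14).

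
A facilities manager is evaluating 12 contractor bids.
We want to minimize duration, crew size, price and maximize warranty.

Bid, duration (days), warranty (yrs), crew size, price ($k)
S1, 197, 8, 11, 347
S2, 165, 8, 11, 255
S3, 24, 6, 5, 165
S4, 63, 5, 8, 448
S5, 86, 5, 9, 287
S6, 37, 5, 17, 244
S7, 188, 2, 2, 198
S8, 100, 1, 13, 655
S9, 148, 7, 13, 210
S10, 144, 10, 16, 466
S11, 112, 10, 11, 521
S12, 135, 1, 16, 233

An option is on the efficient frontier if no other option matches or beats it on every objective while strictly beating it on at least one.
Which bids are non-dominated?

S1: dominated by S2 (duration 165≤197, warranty 8≥8, crew size 11≤11, price 255≤347).
S2: not dominated.
S3: not dominated (best duration).
S4: dominated by S3 (duration 24≤63, warranty 6≥5, crew size 5≤8, price 165≤448).
S5: dominated by S3 (duration 24≤86, warranty 6≥5, crew size 5≤9, price 165≤287).
S6: dominated by S3 (duration 24≤37, warranty 6≥5, crew size 5≤17, price 165≤244).
S7: not dominated (best crew size).
S8: dominated by S3 (duration 24≤100, warranty 6≥1, crew size 5≤13, price 165≤655).
S9: not dominated.
S10: not dominated.
S11: not dominated.
S12: dominated by S3 (duration 24≤135, warranty 6≥1, crew size 5≤16, price 165≤233).

S2, S3, S7, S9, S10, S11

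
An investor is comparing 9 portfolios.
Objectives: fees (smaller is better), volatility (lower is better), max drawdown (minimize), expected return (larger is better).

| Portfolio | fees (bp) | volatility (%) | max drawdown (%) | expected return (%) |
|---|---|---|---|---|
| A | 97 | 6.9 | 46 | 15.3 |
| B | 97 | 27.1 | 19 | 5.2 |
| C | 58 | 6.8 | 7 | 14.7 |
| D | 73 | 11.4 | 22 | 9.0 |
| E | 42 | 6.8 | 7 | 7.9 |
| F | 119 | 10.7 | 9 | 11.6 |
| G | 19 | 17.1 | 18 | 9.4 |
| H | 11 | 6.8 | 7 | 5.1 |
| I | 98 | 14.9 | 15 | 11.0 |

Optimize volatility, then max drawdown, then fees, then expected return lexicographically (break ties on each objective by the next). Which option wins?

First minimize volatility: best is 6.8, kept {C, E, H}.
Then minimize max drawdown: best is 7, kept {C, E, H}.
Then minimize fees: best is 11, kept {H}.

H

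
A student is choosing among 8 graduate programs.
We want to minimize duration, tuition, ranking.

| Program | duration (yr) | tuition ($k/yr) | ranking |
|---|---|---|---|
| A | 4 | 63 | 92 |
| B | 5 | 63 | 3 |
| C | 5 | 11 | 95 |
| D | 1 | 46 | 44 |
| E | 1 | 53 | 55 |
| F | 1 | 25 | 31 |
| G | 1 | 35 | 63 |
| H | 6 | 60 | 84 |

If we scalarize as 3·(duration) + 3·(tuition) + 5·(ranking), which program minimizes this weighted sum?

B

A: 3·4 + 3·63 + 5·92 = 661
B: 3·5 + 3·63 + 5·3 = 219
C: 3·5 + 3·11 + 5·95 = 523
D: 3·1 + 3·46 + 5·44 = 361
E: 3·1 + 3·53 + 5·55 = 437
F: 3·1 + 3·25 + 5·31 = 233
G: 3·1 + 3·35 + 5·63 = 423
H: 3·6 + 3·60 + 5·84 = 618
Lowest: B at 219.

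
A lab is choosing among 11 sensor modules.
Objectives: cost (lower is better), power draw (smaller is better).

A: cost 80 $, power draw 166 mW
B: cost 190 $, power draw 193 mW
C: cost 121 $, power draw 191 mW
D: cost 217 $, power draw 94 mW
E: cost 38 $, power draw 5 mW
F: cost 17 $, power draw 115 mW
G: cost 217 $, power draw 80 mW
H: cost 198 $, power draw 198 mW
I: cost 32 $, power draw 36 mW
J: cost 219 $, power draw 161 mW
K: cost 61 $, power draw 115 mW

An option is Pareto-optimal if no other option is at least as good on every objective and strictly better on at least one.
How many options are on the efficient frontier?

A: dominated by E (cost 38≤80, power draw 5≤166).
B: dominated by A (cost 80≤190, power draw 166≤193).
C: dominated by A (cost 80≤121, power draw 166≤191).
D: dominated by E (cost 38≤217, power draw 5≤94).
E: not dominated (best power draw).
F: not dominated (best cost).
G: dominated by E (cost 38≤217, power draw 5≤80).
H: dominated by A (cost 80≤198, power draw 166≤198).
I: not dominated.
J: dominated by D (cost 217≤219, power draw 94≤161).
K: dominated by E (cost 38≤61, power draw 5≤115).
Pareto-optimal: E, F, I → 3.

3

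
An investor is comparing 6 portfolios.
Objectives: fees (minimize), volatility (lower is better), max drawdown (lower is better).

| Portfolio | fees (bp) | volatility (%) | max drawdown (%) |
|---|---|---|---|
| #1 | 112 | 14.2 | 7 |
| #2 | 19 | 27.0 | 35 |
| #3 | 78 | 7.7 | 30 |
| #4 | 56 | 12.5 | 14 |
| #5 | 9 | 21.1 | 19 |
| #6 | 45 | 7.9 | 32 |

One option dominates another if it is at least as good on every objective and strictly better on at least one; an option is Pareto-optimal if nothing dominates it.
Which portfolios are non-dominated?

#1: not dominated (best max drawdown).
#2: dominated by #5 (fees 9≤19, volatility 21.1≤27.0, max drawdown 19≤35).
#3: not dominated (best volatility).
#4: not dominated.
#5: not dominated (best fees).
#6: not dominated.

#1, #3, #4, #5, #6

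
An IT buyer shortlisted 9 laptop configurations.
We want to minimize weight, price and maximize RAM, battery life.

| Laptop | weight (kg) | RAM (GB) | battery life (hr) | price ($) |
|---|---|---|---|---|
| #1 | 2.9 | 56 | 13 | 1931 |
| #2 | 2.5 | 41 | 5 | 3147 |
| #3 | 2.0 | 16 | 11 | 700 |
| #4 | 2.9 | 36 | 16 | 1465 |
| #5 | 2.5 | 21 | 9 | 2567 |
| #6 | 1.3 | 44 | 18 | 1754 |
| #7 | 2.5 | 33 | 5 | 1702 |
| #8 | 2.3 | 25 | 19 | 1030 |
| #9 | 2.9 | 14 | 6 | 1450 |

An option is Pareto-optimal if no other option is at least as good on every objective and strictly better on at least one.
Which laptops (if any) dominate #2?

#6: weight 1.3≤2.5, RAM 44≥41, battery life 18≥5, price 1754≤3147 — dominates #2.
Others (#1, #3, #4, #5, #7, #8, #9) are each worse than #2 on at least one objective.

#6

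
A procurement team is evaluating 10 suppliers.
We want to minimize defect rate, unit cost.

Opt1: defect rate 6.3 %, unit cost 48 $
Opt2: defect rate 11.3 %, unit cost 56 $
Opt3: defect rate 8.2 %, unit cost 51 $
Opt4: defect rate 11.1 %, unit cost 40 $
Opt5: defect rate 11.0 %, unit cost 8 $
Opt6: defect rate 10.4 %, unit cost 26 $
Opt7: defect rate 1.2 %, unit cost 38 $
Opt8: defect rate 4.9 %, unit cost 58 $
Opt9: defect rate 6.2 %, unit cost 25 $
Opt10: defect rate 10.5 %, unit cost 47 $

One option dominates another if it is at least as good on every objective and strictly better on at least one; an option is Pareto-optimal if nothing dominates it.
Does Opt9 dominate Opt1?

Yes

Opt9 vs Opt1: defect rate 6.2≤6.3, unit cost 25≤48 — Opt9 is at least as good on every objective with at least one strict improvement.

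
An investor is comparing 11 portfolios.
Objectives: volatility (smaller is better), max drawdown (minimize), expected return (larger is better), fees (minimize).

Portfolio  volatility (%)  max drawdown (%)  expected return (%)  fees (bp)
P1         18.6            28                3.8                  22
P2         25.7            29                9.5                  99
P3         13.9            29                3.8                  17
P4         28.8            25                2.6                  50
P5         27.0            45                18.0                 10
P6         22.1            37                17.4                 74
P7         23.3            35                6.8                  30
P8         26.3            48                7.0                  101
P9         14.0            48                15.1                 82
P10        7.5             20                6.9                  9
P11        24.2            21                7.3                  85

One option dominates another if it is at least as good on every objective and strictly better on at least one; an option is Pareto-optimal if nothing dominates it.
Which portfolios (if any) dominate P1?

P10: volatility 7.5≤18.6, max drawdown 20≤28, expected return 6.9≥3.8, fees 9≤22 — dominates P1.
Others (P2, P3, P4, P5, P6, P7, P8, P9, P11) are each worse than P1 on at least one objective.

P10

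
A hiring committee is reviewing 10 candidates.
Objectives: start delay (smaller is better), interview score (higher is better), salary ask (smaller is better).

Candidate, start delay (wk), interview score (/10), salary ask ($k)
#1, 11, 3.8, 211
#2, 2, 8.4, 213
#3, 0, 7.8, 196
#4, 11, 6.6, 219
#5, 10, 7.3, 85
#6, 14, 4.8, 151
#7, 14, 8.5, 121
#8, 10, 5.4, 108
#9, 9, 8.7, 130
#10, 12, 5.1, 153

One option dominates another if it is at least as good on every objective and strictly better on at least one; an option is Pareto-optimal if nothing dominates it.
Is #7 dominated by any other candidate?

#1: worse on interview score (3.8 vs 8.5).
#2: worse on interview score (8.4 vs 8.5).
#3: worse on interview score (7.8 vs 8.5).
#4: worse on interview score (6.6 vs 8.5).
#5: worse on interview score (7.3 vs 8.5).
#6: worse on interview score (4.8 vs 8.5).
#8: worse on interview score (5.4 vs 8.5).
#9: worse on salary ask (130 vs 121).
#10: worse on interview score (5.1 vs 8.5).
No option is at least as good as #7 on every objective and strictly better on one.

No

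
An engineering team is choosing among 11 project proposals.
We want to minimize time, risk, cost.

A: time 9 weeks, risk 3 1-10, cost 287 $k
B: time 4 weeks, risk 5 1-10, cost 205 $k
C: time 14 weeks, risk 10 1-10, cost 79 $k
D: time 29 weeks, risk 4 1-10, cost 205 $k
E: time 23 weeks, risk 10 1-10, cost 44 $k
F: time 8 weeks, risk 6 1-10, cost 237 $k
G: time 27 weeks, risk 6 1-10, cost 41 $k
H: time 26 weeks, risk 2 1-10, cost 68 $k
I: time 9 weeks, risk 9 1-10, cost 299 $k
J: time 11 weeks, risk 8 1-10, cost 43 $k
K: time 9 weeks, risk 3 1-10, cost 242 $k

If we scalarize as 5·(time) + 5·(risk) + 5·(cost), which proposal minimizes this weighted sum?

J

A: 5·9 + 5·3 + 5·287 = 1495
B: 5·4 + 5·5 + 5·205 = 1070
C: 5·14 + 5·10 + 5·79 = 515
D: 5·29 + 5·4 + 5·205 = 1190
E: 5·23 + 5·10 + 5·44 = 385
F: 5·8 + 5·6 + 5·237 = 1255
G: 5·27 + 5·6 + 5·41 = 370
H: 5·26 + 5·2 + 5·68 = 480
I: 5·9 + 5·9 + 5·299 = 1585
J: 5·11 + 5·8 + 5·43 = 310
K: 5·9 + 5·3 + 5·242 = 1270
Lowest: J at 310.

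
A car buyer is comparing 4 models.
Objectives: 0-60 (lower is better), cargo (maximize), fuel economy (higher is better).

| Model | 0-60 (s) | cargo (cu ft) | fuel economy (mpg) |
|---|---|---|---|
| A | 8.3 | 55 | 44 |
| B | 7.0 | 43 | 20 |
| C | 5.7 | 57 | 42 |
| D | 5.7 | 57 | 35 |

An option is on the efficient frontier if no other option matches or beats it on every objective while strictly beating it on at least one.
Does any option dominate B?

Yes

C vs B: 0-60 5.7≤7.0, cargo 57≥43, fuel economy 42≥20 — C is at least as good on every objective and strictly better on at least one, so C dominates B.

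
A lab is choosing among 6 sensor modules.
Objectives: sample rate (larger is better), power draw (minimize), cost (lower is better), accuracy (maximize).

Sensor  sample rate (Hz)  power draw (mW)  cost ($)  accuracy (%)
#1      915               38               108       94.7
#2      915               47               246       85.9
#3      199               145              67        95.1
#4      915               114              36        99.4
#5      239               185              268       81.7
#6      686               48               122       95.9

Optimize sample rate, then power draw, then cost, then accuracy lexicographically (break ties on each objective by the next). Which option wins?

#1

First maximize sample rate: best is 915, kept {#1, #2, #4}.
Then minimize power draw: best is 38, kept {#1}.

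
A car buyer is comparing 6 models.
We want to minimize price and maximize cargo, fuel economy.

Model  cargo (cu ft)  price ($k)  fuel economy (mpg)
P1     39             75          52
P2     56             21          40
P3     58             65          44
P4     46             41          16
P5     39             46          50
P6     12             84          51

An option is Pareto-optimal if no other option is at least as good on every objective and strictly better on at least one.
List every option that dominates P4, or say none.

P2: cargo 56≥46, price 21≤41, fuel economy 40≥16 — dominates P4.
Others (P1, P3, P5, P6) are each worse than P4 on at least one objective.

P2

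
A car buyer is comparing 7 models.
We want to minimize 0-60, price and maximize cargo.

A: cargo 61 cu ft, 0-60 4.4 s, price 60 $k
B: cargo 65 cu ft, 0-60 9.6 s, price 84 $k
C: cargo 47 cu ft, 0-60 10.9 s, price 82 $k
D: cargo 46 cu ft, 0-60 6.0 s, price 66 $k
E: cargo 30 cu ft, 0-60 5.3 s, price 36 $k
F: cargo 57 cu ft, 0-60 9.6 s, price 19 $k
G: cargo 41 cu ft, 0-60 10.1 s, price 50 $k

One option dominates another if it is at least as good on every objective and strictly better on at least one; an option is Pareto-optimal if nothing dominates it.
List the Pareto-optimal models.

A: not dominated (best 0-60).
B: not dominated (best cargo).
C: dominated by A (cargo 61≥47, 0-60 4.4≤10.9, price 60≤82).
D: dominated by A (cargo 61≥46, 0-60 4.4≤6.0, price 60≤66).
E: not dominated.
F: not dominated (best price).
G: dominated by F (cargo 57≥41, 0-60 9.6≤10.1, price 19≤50).

A, B, E, F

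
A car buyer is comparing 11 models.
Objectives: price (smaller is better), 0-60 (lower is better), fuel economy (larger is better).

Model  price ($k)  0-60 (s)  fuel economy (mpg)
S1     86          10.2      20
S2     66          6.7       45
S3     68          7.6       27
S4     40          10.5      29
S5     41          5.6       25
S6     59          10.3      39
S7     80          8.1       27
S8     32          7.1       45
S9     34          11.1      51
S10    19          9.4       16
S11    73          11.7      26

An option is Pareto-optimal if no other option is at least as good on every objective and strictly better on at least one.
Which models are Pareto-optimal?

S2, S5, S8, S9, S10

S1: dominated by S2 (price 66≤86, 0-60 6.7≤10.2, fuel economy 45≥20).
S2: not dominated.
S3: dominated by S2 (price 66≤68, 0-60 6.7≤7.6, fuel economy 45≥27).
S4: dominated by S8 (price 32≤40, 0-60 7.1≤10.5, fuel economy 45≥29).
S5: not dominated (best 0-60).
S6: dominated by S8 (price 32≤59, 0-60 7.1≤10.3, fuel economy 45≥39).
S7: dominated by S2 (price 66≤80, 0-60 6.7≤8.1, fuel economy 45≥27).
S8: not dominated.
S9: not dominated (best fuel economy).
S10: not dominated (best price).
S11: dominated by S2 (price 66≤73, 0-60 6.7≤11.7, fuel economy 45≥26).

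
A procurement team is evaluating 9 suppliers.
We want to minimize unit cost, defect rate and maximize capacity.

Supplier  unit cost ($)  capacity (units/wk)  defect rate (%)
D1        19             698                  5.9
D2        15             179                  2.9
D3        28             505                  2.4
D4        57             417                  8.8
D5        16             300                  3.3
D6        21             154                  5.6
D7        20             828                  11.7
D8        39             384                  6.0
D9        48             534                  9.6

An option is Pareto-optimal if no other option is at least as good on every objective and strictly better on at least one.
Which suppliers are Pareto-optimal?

D1: not dominated.
D2: not dominated (best unit cost).
D3: not dominated (best defect rate).
D4: dominated by D1 (unit cost 19≤57, capacity 698≥417, defect rate 5.9≤8.8).
D5: not dominated.
D6: dominated by D2 (unit cost 15≤21, capacity 179≥154, defect rate 2.9≤5.6).
D7: not dominated (best capacity).
D8: dominated by D1 (unit cost 19≤39, capacity 698≥384, defect rate 5.9≤6.0).
D9: dominated by D1 (unit cost 19≤48, capacity 698≥534, defect rate 5.9≤9.6).

D1, D2, D3, D5, D7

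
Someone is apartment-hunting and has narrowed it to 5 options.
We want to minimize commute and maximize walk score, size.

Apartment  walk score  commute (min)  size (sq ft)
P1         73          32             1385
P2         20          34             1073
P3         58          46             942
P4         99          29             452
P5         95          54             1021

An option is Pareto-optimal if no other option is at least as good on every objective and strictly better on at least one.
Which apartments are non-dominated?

P1, P4, P5

P1: not dominated (best size).
P2: dominated by P1 (walk score 73≥20, commute 32≤34, size 1385≥1073).
P3: dominated by P1 (walk score 73≥58, commute 32≤46, size 1385≥942).
P4: not dominated (best walk score).
P5: not dominated.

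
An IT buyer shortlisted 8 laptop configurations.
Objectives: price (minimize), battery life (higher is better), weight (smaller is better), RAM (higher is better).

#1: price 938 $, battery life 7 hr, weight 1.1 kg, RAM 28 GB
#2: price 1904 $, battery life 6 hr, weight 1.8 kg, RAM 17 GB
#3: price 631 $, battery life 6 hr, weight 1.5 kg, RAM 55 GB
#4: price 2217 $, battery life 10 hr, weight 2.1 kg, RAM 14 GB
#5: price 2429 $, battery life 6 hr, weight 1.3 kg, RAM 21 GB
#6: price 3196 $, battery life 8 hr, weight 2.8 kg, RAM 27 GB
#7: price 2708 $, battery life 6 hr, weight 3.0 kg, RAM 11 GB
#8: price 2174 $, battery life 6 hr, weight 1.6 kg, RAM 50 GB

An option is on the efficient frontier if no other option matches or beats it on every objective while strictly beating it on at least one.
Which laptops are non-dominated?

#1: not dominated (best weight).
#2: dominated by #1 (price 938≤1904, battery life 7≥6, weight 1.1≤1.8, RAM 28≥17).
#3: not dominated (best price).
#4: not dominated (best battery life).
#5: dominated by #1 (price 938≤2429, battery life 7≥6, weight 1.1≤1.3, RAM 28≥21).
#6: not dominated.
#7: dominated by #1 (price 938≤2708, battery life 7≥6, weight 1.1≤3.0, RAM 28≥11).
#8: dominated by #3 (price 631≤2174, battery life 6≥6, weight 1.5≤1.6, RAM 55≥50).

#1, #3, #4, #6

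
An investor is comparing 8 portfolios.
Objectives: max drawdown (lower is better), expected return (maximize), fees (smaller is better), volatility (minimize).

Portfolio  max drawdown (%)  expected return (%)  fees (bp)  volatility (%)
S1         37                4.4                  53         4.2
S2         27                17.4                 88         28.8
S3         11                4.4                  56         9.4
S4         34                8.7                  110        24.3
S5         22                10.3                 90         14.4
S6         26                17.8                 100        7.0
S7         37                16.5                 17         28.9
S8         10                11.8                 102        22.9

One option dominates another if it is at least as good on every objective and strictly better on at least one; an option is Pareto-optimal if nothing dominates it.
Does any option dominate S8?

S1: worse on max drawdown (37 vs 10).
S2: worse on max drawdown (27 vs 10).
S3: worse on max drawdown (11 vs 10).
S4: worse on max drawdown (34 vs 10).
S5: worse on max drawdown (22 vs 10).
S6: worse on max drawdown (26 vs 10).
S7: worse on max drawdown (37 vs 10).
No option is at least as good as S8 on every objective and strictly better on one.

No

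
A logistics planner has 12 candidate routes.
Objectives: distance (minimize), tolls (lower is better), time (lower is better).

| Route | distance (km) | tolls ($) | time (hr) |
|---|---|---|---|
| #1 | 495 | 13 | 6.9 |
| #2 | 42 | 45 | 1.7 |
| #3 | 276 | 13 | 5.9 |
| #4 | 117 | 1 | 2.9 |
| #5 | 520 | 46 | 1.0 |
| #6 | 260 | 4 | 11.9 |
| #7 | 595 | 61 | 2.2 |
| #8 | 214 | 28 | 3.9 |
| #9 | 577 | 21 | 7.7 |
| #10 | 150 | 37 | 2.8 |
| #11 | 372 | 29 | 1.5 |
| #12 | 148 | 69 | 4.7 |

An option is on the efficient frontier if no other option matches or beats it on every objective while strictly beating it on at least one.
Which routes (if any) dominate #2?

none

#1: worse on distance (495 vs 42).
#3: worse on distance (276 vs 42).
#4: worse on distance (117 vs 42).
#5: worse on distance (520 vs 42).
#6: worse on distance (260 vs 42).
#7: worse on distance (595 vs 42).
#8: worse on distance (214 vs 42).
#9: worse on distance (577 vs 42).
#10: worse on distance (150 vs 42).
#11: worse on distance (372 vs 42).
#12: worse on distance (148 vs 42).
No option dominates #2.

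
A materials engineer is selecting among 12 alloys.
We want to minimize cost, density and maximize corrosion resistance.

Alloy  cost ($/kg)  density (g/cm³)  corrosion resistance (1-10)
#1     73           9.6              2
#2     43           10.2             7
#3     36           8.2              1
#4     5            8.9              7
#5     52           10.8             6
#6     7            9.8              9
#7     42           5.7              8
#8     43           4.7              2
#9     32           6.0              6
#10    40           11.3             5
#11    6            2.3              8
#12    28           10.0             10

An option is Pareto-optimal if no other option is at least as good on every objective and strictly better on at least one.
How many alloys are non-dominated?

#1: dominated by #4 (cost 5≤73, density 8.9≤9.6, corrosion resistance 7≥2).
#2: dominated by #4 (cost 5≤43, density 8.9≤10.2, corrosion resistance 7≥7).
#3: dominated by #9 (cost 32≤36, density 6.0≤8.2, corrosion resistance 6≥1).
#4: not dominated (best cost).
#5: dominated by #2 (cost 43≤52, density 10.2≤10.8, corrosion resistance 7≥6).
#6: not dominated.
#7: dominated by #11 (cost 6≤42, density 2.3≤5.7, corrosion resistance 8≥8).
#8: dominated by #11 (cost 6≤43, density 2.3≤4.7, corrosion resistance 8≥2).
#9: dominated by #11 (cost 6≤32, density 2.3≤6.0, corrosion resistance 8≥6).
#10: dominated by #4 (cost 5≤40, density 8.9≤11.3, corrosion resistance 7≥5).
#11: not dominated (best density).
#12: not dominated (best corrosion resistance).
Pareto-optimal: #4, #6, #11, #12 → 4.

4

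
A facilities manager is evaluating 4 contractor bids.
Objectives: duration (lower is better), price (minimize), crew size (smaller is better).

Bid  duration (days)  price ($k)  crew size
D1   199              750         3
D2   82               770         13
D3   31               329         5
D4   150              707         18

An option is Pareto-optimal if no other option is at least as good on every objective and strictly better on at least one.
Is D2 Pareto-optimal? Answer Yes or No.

D3 vs D2: duration 31≤82, price 329≤770, crew size 5≤13 — D3 is at least as good on every objective and strictly better on at least one, so D3 dominates D2.

No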